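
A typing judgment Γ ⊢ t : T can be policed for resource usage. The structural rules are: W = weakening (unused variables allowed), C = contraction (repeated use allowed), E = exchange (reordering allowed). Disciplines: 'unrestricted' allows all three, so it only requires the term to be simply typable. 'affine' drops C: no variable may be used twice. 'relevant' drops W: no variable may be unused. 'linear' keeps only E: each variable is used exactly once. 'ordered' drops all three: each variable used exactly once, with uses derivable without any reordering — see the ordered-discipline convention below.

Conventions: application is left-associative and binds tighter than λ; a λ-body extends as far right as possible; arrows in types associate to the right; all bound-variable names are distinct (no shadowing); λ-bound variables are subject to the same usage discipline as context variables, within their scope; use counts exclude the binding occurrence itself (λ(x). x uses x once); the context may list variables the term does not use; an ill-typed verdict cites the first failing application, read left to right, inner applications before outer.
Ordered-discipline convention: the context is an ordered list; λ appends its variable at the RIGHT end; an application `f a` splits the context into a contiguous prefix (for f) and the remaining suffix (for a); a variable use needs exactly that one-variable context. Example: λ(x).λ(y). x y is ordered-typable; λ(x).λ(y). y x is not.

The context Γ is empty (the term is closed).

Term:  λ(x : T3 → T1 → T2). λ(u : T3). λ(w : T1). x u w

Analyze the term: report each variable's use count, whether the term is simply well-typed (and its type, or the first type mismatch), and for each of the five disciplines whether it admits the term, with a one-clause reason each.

use counts: x (λ-bound) ×1, u (λ-bound) ×1, w (λ-bound) ×1
order of uses: x, u, w
typing: the term checks, with type (T3 → T1 → T2) → T3 → T1 → T2
ordered: ✓, one use each (x, u, w); ordered split holds
linear: ✓, x, u, w: one use apiece
affine: ✓, no duplicate uses among x, u, w
relevant: ✓, none of x, u, w goes unused
unrestricted: ✓, type-checks ((T3 → T1 → T2) → T3 → T1 → T2) and nothing is barred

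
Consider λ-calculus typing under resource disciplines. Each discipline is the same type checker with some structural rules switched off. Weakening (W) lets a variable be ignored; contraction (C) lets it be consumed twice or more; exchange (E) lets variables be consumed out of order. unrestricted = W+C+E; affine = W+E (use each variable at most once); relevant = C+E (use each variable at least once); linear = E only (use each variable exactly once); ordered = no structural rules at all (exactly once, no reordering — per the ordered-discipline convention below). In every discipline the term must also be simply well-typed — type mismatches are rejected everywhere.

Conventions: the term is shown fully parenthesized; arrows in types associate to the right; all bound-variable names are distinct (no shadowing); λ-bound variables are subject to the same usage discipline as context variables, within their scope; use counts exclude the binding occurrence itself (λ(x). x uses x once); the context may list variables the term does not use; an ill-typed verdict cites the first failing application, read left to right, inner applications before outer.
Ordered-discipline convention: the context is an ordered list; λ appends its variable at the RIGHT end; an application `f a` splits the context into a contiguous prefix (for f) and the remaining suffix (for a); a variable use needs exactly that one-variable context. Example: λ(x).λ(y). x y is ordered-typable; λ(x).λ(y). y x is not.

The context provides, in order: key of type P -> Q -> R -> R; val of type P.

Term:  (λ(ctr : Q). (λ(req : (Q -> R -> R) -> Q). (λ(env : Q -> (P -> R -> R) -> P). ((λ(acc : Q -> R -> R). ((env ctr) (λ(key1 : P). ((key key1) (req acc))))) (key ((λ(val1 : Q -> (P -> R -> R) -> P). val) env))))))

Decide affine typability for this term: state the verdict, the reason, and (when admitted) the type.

no — repeated use of key ×2, env ×2
variable uses: key: 2, val: 1, ctr (λ-bound): 1, req (λ-bound): 1, env (λ-bound): 2, acc (λ-bound): 1, key1 (λ-bound): 1, val1 (λ-bound): 0
use order (left to right): env, ctr, key, key1, req, acc, key, val, env
typing: the term checks, with type Q -> ((Q -> R -> R) -> Q) -> (Q -> (P -> R -> R) -> P) -> P
all disciplines: ordered ✗; linear ✗; affine ✗; relevant ✗; unrestricted ✓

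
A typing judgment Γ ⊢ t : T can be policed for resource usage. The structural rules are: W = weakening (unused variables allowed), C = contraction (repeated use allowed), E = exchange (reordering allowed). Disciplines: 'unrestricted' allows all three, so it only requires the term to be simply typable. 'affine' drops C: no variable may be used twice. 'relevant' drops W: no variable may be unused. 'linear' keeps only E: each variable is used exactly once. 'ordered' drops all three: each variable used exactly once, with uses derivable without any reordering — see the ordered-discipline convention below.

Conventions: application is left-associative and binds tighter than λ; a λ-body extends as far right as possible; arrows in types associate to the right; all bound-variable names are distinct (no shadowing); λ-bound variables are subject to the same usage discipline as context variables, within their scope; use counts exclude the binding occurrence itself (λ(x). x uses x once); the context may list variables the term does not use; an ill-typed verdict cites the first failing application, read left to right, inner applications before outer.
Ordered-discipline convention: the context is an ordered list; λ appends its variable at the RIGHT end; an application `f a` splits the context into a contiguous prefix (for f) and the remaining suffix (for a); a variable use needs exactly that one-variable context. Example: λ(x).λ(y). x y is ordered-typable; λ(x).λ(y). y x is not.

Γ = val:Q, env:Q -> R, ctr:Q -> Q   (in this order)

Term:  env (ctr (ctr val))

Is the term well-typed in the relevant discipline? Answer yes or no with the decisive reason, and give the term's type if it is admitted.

yes — val, env, ctr: all used, weakening unneeded; term : R
counts: val: 1×, env: 1×, ctr: 2×
use order (left to right): env, ctr, ctr, val
typing: well-typed at R
across the five disciplines: ordered ✗ | linear ✗ | affine ✗ | relevant ✓ | unrestricted ✓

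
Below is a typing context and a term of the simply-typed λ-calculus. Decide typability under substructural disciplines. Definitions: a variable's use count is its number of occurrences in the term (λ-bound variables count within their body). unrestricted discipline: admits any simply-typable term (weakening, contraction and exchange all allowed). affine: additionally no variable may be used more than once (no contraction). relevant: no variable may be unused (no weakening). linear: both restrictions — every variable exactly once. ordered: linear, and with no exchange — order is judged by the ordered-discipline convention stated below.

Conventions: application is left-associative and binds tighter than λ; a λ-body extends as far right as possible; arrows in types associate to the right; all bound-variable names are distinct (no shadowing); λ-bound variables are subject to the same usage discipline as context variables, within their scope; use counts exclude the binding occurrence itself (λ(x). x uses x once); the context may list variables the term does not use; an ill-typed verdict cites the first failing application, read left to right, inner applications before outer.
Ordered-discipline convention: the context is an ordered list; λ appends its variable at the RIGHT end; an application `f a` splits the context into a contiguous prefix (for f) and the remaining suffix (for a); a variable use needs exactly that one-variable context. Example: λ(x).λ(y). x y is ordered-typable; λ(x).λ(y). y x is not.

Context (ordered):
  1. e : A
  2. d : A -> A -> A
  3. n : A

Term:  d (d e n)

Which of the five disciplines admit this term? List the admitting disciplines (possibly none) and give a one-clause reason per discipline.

admitted by: relevant, unrestricted
counts: e=1, d=2, n=1
uses in reading order: d, d, e, n
typing: the term checks, with type A -> A
ordered: ✗ — repeated use of d ×2
linear: ✗ — repeated use of d ×2
affine: ✗ — repeated use of d ×2
relevant: ✓ — every one of e, d, n appears
unrestricted: ✓ — simply typable at A -> A; W, C, E all held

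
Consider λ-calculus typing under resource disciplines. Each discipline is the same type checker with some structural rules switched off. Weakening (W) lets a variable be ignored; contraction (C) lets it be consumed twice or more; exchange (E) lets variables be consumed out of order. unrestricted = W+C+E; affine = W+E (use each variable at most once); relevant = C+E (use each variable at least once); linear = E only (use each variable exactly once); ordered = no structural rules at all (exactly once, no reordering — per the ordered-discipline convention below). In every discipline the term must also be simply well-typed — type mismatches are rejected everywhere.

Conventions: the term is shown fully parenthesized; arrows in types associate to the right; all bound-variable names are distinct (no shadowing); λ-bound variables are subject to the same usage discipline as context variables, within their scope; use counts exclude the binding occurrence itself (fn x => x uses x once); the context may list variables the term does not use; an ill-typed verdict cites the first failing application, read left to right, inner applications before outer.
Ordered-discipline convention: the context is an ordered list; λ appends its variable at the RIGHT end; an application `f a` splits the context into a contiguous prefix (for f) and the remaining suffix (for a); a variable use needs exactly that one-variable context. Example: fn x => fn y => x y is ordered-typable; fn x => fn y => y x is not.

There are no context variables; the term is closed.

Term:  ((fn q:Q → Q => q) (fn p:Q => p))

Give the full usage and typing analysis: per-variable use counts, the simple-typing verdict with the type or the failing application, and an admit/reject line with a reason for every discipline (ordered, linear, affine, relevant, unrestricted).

usage: q (bound) ×1; p (bound) ×1
uses in reading order: q, p
typing: ✓ — Q → Q
ordered ✓ (q, p: once each, no exchange needed)
linear ✓ (each of q, p used exactly once)
affine ✓ (q, p: no repeats, contraction unneeded)
relevant ✓ (q, p: all used, weakening unneeded)
unrestricted ✓ (type-checks (Q → Q) and nothing is barred)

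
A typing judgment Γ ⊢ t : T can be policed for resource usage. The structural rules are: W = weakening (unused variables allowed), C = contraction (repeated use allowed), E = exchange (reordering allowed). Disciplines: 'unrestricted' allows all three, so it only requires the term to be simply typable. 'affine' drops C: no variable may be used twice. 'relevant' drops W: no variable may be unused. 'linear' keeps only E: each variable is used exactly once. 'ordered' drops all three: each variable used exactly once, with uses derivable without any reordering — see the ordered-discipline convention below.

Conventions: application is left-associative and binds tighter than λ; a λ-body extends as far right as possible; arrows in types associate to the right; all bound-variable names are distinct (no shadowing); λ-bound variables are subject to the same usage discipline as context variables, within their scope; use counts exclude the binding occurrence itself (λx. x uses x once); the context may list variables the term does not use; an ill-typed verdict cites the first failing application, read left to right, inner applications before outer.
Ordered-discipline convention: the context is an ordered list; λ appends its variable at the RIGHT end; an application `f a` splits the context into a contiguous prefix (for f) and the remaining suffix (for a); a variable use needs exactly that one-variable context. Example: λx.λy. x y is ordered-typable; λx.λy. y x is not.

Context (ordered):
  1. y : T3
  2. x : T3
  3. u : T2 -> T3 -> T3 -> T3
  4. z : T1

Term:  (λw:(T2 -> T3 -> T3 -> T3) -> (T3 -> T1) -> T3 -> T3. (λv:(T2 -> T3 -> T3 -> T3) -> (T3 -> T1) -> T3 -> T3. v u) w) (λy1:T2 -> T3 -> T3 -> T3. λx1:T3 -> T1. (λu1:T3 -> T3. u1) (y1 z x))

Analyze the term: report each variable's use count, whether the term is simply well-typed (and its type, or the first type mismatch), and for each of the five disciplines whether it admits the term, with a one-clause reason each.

counts: y=0; x=1; u=1; z=1; w (bound)=1; v (bound)=1; y1 (bound)=1; x1 (bound)=0; u1 (bound)=1
use order (left to right): v, u, w, u1, y1, z, x
typing: ill-typed: argument of type T1 where T2 is required
ordered ✗ (fails simple typing)
linear ✗ (a type mismatch blocks all five)
affine ✗ (the type mismatch rejects it)
relevant ✗ (not simply typable)
unrestricted ✗ (fails simple typing)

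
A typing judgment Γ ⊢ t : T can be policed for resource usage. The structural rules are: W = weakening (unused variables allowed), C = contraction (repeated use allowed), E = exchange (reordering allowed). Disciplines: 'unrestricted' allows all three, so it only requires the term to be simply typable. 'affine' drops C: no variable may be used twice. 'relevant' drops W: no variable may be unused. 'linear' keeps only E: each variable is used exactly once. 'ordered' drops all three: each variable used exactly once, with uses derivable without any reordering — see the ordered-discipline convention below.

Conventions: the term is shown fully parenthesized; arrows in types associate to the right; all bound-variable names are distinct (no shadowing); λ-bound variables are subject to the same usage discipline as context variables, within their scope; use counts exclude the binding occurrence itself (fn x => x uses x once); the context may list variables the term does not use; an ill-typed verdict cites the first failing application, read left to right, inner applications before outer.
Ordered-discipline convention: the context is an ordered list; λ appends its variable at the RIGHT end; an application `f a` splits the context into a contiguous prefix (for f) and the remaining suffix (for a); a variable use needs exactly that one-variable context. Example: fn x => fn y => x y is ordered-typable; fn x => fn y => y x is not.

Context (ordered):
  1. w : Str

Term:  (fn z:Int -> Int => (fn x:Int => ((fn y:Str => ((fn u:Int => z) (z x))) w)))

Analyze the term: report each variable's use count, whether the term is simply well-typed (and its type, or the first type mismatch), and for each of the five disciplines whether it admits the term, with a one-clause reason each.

usage: w: 1; z [bound]: 2; x [bound]: 1; y [bound]: 0; u [bound]: 0
order of uses: z, z, x, w
typing: well-typed — term : (Int -> Int) -> Int -> Int -> Int
ordered: ✗, repeated use of z ×2; y, u left unused
linear: ✗, repeated use of z ×2; y, u left unused
affine: ✗, repeated use of z ×2
relevant: ✗, y, u left unused
unrestricted: ✓, well-typed at (Int -> Int) -> Int -> Int -> Int; no restrictions here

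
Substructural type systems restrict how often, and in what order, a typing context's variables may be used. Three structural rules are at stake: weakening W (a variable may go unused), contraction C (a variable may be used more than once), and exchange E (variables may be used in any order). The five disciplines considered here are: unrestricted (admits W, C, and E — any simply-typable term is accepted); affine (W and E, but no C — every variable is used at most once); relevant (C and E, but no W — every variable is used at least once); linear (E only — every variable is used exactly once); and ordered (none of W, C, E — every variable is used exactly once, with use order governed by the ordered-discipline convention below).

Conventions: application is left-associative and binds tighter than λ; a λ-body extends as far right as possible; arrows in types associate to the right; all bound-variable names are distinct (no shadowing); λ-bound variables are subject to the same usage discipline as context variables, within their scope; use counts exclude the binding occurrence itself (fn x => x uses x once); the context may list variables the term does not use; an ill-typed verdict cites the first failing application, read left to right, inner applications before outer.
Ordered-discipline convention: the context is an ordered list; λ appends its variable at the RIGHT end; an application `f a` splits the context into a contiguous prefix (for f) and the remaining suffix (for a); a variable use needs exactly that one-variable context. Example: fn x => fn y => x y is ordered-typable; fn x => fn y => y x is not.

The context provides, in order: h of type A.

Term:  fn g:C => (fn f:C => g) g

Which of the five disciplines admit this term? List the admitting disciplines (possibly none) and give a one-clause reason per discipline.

admitted by: unrestricted
variable uses: h ×0; g (λ-bound) ×2; f (λ-bound) ×0
order of uses: g, g
typing: the term checks, with type C -> C
ordered: ✗, repeated use of g ×2; h, f never used (weakening)
linear: ✗, repeated use of g ×2; h, f never used (weakening)
affine: ✗, repeated use of g ×2
relevant: ✗, h, f never used (weakening)
unrestricted: ✓, typability at C -> C is all that's needed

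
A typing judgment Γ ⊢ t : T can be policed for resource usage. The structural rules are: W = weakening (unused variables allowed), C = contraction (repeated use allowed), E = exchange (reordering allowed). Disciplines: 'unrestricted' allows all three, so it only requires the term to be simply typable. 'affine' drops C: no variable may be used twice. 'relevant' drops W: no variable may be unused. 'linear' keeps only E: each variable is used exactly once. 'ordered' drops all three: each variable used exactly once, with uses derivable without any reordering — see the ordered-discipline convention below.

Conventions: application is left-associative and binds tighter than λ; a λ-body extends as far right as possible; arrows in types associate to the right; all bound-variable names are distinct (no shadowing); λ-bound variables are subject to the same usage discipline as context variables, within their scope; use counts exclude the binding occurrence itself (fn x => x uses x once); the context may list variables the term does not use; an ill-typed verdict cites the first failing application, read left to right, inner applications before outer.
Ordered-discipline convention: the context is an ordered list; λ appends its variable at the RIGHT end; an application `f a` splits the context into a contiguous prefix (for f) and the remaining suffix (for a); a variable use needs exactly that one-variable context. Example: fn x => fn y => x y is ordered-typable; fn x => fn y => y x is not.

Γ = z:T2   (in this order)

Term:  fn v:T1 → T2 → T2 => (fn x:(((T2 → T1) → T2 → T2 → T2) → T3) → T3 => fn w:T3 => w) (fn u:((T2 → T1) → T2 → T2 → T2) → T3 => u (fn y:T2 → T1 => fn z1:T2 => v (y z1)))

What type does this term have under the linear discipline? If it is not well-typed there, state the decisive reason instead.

not well-typed under linear — z, x left unused
usage: z: 0; v [bound]: 1; x [bound]: 0; w [bound]: 1; u [bound]: 1; y [bound]: 1; z1 [bound]: 1
use order (left to right): w, u, v, y, z1
typing: well-typed at (T1 → T2 → T2) → T3 → T3
summary: ordered ✗ | linear ✗ | affine ✓ | relevant ✗ | unrestricted ✓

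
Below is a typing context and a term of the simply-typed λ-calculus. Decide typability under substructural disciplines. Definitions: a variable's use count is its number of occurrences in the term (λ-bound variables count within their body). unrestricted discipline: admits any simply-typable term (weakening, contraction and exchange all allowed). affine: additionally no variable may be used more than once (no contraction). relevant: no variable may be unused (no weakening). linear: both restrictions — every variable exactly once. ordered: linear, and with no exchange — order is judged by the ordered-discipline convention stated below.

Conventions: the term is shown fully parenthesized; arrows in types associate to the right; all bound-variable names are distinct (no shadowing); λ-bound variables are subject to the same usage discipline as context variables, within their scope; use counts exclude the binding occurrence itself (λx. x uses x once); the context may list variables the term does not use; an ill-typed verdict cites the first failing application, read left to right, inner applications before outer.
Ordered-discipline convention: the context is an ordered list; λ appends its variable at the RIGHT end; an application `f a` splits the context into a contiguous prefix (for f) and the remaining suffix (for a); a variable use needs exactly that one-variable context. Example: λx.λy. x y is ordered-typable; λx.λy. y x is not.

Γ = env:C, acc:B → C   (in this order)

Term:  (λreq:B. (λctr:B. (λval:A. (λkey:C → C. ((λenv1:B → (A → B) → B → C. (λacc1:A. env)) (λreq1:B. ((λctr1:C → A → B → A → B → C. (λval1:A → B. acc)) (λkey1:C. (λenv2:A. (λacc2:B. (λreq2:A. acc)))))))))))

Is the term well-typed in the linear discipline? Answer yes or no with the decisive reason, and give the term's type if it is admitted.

no — repeated use of acc ×2; unused: req, ctr, val, key, env1, acc1, req1, ctr1, val1, key1, env2, acc2, req2 — weakening required
counts: env=1, acc=2, req [bound]=0, ctr [bound]=0, val [bound]=0, key [bound]=0, env1 [bound]=0, acc1 [bound]=0, req1 [bound]=0, ctr1 [bound]=0, val1 [bound]=0, key1 [bound]=0, env2 [bound]=0, acc2 [bound]=0, req2 [bound]=0
use order (left to right): env, acc, acc
typing: ✓ — B → B → A → (C → C) → A → C
per-discipline verdicts: ordered ✗ | linear ✗ | affine ✗ | relevant ✗ | unrestricted ✓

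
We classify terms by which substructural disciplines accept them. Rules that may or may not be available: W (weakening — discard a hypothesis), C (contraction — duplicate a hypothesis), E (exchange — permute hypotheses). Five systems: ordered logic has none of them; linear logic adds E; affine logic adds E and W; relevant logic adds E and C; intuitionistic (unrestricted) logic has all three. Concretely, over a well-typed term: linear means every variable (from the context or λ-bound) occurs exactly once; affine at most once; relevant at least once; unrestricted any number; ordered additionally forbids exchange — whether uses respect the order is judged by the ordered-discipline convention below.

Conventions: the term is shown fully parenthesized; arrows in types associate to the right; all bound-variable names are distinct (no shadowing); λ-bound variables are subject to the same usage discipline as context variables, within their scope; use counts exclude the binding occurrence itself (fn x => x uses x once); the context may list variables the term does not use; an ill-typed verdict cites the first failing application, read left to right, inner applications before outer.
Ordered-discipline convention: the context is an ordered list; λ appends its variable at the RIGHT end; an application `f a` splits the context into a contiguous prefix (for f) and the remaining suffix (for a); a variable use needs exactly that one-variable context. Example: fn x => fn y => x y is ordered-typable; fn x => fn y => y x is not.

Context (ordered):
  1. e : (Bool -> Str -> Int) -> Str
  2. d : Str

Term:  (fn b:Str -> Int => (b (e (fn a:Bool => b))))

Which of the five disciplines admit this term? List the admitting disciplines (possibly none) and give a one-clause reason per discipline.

admitting disciplines: unrestricted
variable uses: e: 1, d: 0, b (λ-bound): 2, a (λ-bound): 0
use order (left to right): b, e, b
typing: the term checks, with type (Str -> Int) -> Int
ordered: ✗, needs contraction — b ×2; unused: d, a — weakening required
linear: ✗, needs contraction — b ×2; unused: d, a — weakening required
affine: ✗, needs contraction — b ×2
relevant: ✗, unused: d, a — weakening required
unrestricted: ✓, type-checks ((Str -> Int) -> Int) and nothing is barred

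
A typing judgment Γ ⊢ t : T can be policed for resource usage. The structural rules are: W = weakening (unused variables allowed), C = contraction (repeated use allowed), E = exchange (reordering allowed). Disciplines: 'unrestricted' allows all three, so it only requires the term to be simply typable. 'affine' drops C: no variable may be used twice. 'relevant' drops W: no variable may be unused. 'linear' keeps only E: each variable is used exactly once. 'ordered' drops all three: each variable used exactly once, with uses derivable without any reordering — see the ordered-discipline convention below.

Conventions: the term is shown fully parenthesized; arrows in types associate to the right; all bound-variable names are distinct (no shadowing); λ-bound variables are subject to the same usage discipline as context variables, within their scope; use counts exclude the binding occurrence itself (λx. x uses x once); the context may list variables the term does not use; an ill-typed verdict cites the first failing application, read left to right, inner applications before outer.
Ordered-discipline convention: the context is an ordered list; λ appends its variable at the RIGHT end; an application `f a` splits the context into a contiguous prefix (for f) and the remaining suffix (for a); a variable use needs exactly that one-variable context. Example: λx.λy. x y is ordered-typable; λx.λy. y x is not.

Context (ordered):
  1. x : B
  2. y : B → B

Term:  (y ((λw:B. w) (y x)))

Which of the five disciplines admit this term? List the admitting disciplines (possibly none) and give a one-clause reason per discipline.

accepted by: relevant, unrestricted
counts: x: 1, y: 2, w (bound): 1
uses in reading order: y, w, y, x
typing: well-typed at B
ordered: ✗ — y ×2 used more than once (contraction)
linear: ✗ — y ×2 used more than once (contraction)
affine: ✗ — y ×2 used more than once (contraction)
relevant: ✓ — every one of x, y, w appears
unrestricted: ✓ — simply typable at B; W, C, E all held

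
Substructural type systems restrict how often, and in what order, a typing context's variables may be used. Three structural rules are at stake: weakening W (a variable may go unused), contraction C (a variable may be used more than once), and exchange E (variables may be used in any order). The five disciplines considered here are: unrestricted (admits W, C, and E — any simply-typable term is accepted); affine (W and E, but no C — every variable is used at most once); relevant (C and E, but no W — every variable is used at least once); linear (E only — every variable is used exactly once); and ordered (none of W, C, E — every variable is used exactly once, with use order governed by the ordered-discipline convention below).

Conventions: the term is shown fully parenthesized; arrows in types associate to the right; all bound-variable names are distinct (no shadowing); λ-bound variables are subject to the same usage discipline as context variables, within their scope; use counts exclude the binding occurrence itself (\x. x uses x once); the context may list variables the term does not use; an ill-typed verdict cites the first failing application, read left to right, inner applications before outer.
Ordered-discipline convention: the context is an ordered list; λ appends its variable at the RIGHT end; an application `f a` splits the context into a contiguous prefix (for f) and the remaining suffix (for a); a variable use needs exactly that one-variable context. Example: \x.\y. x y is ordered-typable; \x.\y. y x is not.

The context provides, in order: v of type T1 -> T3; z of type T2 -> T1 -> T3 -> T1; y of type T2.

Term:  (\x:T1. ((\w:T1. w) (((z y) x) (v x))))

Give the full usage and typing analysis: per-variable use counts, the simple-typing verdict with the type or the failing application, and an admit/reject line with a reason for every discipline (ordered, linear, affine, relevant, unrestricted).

counts: v: 1, z: 1, y: 1, x (bound): 2, w (bound): 1
uses in reading order: w, z, y, x, v, x
typing: the term checks, with type T1 -> T1
ordered: ✗, repeated use of x ×2
linear: ✗, repeated use of x ×2
affine: ✗, repeated use of x ×2
relevant: ✓, every one of v, z, y, x, w appears
unrestricted: ✓, well-typed at T1 -> T1; no restrictions here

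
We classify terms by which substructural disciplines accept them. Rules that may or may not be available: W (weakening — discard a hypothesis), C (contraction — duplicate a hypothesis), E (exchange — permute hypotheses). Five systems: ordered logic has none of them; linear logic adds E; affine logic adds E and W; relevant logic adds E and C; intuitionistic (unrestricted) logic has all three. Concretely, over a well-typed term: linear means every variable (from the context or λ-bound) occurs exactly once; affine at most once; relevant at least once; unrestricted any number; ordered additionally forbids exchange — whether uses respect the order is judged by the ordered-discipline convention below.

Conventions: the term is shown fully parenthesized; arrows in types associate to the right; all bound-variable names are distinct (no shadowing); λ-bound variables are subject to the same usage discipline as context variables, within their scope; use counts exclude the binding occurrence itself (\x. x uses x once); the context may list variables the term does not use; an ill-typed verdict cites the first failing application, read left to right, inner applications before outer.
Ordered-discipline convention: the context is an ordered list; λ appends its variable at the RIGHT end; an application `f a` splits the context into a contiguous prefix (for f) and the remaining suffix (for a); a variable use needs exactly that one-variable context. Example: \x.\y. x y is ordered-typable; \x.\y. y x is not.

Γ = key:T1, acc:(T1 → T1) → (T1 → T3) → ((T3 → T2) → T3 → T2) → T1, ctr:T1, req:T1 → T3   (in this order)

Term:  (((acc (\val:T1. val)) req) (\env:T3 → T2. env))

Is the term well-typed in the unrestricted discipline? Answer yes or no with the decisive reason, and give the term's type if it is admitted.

yes — typability at T1 is all that's needed; term : T1
counts: key: 0×; acc: 1×; ctr: 0×; req: 1×; val (bound): 1×; env (bound): 1×
use order (left to right): acc, val, req, env
typing: well-typed at T1
all disciplines: ordered ✗ | linear ✗ | affine ✓ | relevant ✗ | unrestricted ✓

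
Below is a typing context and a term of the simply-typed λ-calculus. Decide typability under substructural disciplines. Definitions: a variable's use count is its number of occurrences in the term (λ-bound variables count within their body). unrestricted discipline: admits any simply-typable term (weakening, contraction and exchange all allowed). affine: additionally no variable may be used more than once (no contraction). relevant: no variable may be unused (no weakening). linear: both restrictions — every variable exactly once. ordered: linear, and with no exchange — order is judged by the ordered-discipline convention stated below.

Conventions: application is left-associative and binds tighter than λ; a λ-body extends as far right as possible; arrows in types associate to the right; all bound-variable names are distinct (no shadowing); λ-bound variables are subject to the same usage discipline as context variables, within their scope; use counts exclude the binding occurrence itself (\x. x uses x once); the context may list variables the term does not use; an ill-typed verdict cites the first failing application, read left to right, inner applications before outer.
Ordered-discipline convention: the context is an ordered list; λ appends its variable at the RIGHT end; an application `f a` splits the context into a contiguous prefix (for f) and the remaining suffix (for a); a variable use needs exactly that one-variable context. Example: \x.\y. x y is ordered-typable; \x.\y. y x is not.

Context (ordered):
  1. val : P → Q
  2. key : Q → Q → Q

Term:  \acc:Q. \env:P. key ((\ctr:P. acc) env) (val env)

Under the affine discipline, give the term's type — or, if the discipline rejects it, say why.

not well-typed under affine — env ×2 used more than once (contraction)
counts: val ×1; key ×1; acc (bound) ×1; env (bound) ×2; ctr (bound) ×0
uses in reading order: key, acc, env, val, env
typing: the term checks, with type Q → P → Q
per-discipline verdicts: ordered ✗; linear ✗; affine ✗; relevant ✗; unrestricted ✓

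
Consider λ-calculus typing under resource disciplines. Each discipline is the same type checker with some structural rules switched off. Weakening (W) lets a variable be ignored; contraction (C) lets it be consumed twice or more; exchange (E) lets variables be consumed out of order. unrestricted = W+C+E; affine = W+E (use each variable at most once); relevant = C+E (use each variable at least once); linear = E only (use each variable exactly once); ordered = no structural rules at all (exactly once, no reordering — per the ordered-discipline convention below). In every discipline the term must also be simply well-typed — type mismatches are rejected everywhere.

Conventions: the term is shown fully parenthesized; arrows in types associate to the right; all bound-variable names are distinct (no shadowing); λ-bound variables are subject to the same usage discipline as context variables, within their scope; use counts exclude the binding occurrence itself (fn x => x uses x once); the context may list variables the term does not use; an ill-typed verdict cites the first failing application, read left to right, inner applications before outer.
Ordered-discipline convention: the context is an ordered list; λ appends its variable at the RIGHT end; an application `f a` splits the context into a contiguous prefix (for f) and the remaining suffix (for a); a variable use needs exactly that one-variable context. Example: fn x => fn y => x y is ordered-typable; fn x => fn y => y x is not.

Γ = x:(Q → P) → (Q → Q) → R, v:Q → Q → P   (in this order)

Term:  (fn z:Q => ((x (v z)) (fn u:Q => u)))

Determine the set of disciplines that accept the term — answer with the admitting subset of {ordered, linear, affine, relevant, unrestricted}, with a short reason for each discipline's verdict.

admitted by: ordered, linear, affine, relevant, unrestricted
variable uses: x: 1, v: 1, z (λ-bound): 1, u (λ-bound): 1
use order (left to right): x, v, z, u
typing: well-typed — term : Q → R
ordered: ✓, one use each (x, v, z, u); ordered split holds
linear: ✓, single use per variable (x, v, z, u)
affine: ✓, at most one use each (x, v, z, u)
relevant: ✓, every one of x, v, z, u appears
unrestricted: ✓, well-typed at Q → R; no restrictions here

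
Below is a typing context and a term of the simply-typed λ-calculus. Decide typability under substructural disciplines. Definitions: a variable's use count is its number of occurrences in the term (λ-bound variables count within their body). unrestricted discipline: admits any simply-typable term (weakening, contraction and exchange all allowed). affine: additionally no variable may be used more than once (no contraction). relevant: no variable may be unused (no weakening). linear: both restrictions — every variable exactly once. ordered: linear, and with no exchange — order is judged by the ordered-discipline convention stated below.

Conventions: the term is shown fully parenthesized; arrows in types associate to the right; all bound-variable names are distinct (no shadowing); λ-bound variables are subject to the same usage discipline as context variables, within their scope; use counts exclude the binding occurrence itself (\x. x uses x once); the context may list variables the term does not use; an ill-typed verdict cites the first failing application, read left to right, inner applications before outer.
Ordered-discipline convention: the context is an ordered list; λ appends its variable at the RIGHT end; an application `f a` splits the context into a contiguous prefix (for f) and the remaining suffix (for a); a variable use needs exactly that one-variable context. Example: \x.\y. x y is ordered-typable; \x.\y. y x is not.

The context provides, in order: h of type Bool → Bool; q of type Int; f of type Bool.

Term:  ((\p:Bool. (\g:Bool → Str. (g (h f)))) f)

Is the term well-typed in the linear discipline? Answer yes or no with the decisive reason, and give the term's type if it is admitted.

no — repeated use of f ×2; needs weakening: q, p unused
use counts: h: 1×, q: 0×, f: 2×, p [bound]: 0×, g [bound]: 1×
use order (left to right): g, h, f, f
typing: well-typed at (Bool → Str) → Str
per-discipline verdicts: ordered ✗, linear ✗, affine ✗, relevant ✗, unrestricted ✓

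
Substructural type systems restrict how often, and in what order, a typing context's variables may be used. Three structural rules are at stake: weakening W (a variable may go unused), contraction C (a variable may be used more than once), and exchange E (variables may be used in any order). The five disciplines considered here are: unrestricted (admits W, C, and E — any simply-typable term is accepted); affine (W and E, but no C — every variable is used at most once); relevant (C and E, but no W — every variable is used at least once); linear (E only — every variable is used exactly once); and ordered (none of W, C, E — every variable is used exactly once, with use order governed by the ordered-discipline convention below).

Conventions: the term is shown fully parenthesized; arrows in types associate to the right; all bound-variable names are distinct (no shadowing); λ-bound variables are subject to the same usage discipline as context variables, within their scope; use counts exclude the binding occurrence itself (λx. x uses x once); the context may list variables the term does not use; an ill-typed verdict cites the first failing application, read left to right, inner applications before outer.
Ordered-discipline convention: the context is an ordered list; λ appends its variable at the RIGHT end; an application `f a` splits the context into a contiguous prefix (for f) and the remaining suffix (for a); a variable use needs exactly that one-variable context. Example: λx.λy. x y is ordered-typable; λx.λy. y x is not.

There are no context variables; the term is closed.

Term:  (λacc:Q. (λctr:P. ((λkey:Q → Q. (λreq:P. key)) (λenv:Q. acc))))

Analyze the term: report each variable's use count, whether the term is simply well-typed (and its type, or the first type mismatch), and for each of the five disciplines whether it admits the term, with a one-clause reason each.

usage: acc (λ-bound): 1×, ctr (λ-bound): 0×, key (λ-bound): 1×, req (λ-bound): 0×, env (λ-bound): 0×
uses in reading order: key, acc
typing: ✓ — Q → P → P → Q → Q
ordered: ✗, needs weakening: ctr, req, env unused
linear: ✗, needs weakening: ctr, req, env unused
affine: ✓, acc, ctr, key, req, env: no repeats, contraction unneeded
relevant: ✗, needs weakening: ctr, req, env unused
unrestricted: ✓, type-checks (Q → P → P → Q → Q) and nothing is barred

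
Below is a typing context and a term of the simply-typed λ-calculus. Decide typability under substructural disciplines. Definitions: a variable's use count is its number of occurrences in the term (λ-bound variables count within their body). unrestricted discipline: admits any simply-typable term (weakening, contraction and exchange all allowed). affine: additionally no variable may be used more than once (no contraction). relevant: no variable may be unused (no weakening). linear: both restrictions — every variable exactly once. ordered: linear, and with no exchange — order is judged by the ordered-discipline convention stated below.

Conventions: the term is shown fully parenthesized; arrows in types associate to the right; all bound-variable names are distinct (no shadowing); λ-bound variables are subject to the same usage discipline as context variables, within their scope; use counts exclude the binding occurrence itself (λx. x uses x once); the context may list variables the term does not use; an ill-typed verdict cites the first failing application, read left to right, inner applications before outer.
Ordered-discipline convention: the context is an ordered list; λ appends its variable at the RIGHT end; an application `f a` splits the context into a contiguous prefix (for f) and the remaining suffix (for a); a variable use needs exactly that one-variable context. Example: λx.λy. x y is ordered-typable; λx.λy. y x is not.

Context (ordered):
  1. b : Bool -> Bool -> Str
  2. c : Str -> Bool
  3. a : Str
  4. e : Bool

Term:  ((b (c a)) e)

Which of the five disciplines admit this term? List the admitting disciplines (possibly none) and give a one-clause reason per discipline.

accepted by: ordered, linear, affine, relevant, unrestricted
use counts: b ×1, c ×1, a ×1, e ×1
uses in reading order: b, c, a, e
typing: the term checks, with type Str
ordered: ✓, b, c, a, e once each; derivable with no W/C/E
linear: ✓, exactly-once usage across b, c, a, e
affine: ✓, none of b, c, a, e used more than once
relevant: ✓, every one of b, c, a, e appears
unrestricted: ✓, well-typed at Str; no restrictions here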